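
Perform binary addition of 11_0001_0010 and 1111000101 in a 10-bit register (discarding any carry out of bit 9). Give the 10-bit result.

  1100010010
+ 1111000101
= 1011010111  (discard carry-out 1)

1011010111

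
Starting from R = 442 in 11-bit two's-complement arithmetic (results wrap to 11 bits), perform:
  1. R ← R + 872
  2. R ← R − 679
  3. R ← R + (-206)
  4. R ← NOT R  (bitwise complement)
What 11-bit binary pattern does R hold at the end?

11001010010

Start: R = 442 = 00110111010.
R = 442 + 872 = 1314; wraps to -734 = 10100100010
R = -734 − 679 = -1413; wraps to 635 = 01001111011
R = 635 + (-206) = 429 = 00110101101
R = NOT 00110101101 = 11001010010 = -430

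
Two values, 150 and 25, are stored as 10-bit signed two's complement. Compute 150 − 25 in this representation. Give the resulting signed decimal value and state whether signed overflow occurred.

125; no overflow

150 → 0010010110
25 → 0000011001
Subtract via negate-and-add: invert 0000011001 + 1 = 1111100111 (i.e. -25).
  0010010110
+ 1111100111
= 0001111101  (discard carry-out 1)
Result 0001111101: MSB = 0 → value 125.
Addends (after negating the subtrahend) have opposite signs, so signed overflow cannot occur.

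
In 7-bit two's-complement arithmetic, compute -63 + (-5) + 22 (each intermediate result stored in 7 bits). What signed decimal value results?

-63 + (-5) = -68 → wraps to 60 (0111100)
60 + 22 = 82 → wraps to -46 (1010010)

-46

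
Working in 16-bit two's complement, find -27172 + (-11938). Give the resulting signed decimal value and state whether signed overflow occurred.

-27172 → 1001010111011100
-11938 → 1101000101011110
  1001010111011100
+ 1101000101011110
= 0110011100111010  (discard carry-out 1)
Result 0110011100111010: MSB = 0 → value 26426.
Both addends are negative but the stored result is non-negative: signed overflow. The true value -27172 + (-11938) = -39110 lies outside [-32768, 32767].

26426; overflow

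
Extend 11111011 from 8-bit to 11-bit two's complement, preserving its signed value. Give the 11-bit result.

11111111011

MSB of 11111011 is 1; replicate it into the new high bits.
111|11111011 → 11111111011 (still -5).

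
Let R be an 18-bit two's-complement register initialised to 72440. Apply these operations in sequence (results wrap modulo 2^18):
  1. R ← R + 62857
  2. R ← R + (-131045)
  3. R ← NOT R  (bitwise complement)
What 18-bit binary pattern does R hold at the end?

Start: R = 72440 = 010001101011111000.
R = 72440 + 62857 = 135297; wraps to -126847 = 100001000010000001
R = -126847 + (-131045) = -257892; wraps to 4252 = 000001000010011100
R = NOT 000001000010011100 = 111110111101100011 = -4253

111110111101100011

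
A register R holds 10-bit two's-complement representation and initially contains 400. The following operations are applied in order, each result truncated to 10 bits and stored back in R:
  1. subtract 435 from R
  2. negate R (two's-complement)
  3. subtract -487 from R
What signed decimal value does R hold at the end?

Start: R = 400 = 0110010000.
R = 400 − 435 = -35 = 1111011101
R = −(-35) = 35 = 0000100011
R = 35 − (-487) = 522; wraps to -502 = 1000001010

-502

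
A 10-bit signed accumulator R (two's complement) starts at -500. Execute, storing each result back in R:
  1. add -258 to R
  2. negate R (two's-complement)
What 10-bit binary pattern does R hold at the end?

Start: R = -500 = 1000001100.
R = -500 + (-258) = -758; wraps to 266 = 0100001010
R = −(266) = -266 = 1011110110

1011110110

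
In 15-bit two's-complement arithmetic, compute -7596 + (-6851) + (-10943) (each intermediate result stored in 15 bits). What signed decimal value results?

-7596 + (-6851) = -14447 (100011110010001)
-14447 + (-10943) = -25390 → wraps to 7378 (001110011010010)

7378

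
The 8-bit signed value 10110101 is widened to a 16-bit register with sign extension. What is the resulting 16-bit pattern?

MSB of 10110101 is 1; replicate it into the new high bits.
11111111|10110101 → 1111111110110101 (still -75).

1111111110110101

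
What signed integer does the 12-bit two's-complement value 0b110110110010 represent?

MSB is 1, so the value is negative.
Invert: 001001001101. Add 1: 001001001110 = 590. So the value is −590.

-590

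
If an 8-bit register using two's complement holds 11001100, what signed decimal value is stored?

-52

MSB is 1, so the value is negative.
Unsigned reading: 204. Subtract 2^8 = 256: 204 − 256 = -52.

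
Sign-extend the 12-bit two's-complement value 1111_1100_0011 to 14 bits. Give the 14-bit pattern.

11111111000011

MSB of 111111000011 is 1; replicate it into the new high bits.
11|111111000011 → 11111111000011 (still -61).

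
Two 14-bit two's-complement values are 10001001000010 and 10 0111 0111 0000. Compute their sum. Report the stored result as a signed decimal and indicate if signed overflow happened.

2482; overflow

10001001000010 = -7614 (signed)
10 0111 0111 0000 → 10011101110000 = -6288 (signed)
  10001001000010
+ 10011101110000
= 00100110110010  (discard carry-out 1)
Result 00100110110010: MSB = 0 → value 2482.
Both addends are negative but the stored result is non-negative: signed overflow. The true value -7614 + (-6288) = -13902 lies outside [-8192, 8191].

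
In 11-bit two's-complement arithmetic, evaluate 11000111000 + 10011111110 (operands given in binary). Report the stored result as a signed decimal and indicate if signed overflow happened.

822; overflow

11000111000 = -456 (signed)
10011111110 = -770 (signed)
  11000111000
+ 10011111110
= 01100110110  (discard carry-out 1)
Result 01100110110: MSB = 0 → value 822.
Both addends are negative but the stored result is non-negative: signed overflow. The true value -456 + (-770) = -1226 lies outside [-1024, 1023].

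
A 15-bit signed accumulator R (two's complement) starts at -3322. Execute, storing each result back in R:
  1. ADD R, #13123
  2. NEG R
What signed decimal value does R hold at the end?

-9801

Start: R = -3322 = 111001100000110.
R = -3322 + 13123 = 9801 = 010011001001001
R = −(9801) = -9801 = 101100110110111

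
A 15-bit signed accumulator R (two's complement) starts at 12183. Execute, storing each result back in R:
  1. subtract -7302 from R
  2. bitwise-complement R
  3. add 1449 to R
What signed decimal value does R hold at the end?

Start: R = 12183 = 010111110010111.
R = 12183 − (-7302) = 19485; wraps to -13283 = 100110000011101
R = NOT 100110000011101 = 011001111100010 = 13282
R = 13282 + 1449 = 14731 = 011100110001011

14731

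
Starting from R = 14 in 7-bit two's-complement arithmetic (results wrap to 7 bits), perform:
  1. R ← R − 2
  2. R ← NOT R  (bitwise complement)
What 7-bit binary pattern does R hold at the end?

1110011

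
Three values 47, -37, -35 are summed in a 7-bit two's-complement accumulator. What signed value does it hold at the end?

47 + (-37) = 10 (0001010)
10 + (-35) = -25 (1100111)

-25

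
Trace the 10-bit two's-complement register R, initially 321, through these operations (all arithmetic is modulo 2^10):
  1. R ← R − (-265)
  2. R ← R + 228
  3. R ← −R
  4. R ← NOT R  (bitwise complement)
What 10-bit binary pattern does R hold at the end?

Start: R = 321 = 0101000001.
R = 321 − (-265) = 586; wraps to -438 = 1001001010
R = -438 + 228 = -210 = 1100101110
R = −(-210) = 210 = 0011010010
R = NOT 0011010010 = 1100101101 = -211

1100101101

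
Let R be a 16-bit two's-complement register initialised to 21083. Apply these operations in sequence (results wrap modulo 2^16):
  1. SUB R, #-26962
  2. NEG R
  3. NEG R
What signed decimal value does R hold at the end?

Start: R = 21083 = 0101001001011011.
R = 21083 − (-26962) = 48045; wraps to -17491 = 1011101110101101
R = −(-17491) = 17491 = 0100010001010011
R = −(17491) = -17491 = 1011101110101101

-17491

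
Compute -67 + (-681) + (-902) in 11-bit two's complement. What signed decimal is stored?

-67 + (-681) = -748 (10100010100)
-748 + (-902) = -1650 → wraps to 398 (00110001110)

398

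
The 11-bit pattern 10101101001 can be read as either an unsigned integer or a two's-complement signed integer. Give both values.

Unsigned: 10101101001 = 1385.
Signed: MSB=1 → 1385 − 2048 = -663.

unsigned = 1385, signed = -663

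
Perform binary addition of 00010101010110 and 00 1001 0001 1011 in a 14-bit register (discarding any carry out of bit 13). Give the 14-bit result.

00111001110001

  00010101010110
+ 00100100011011
= 00111001110001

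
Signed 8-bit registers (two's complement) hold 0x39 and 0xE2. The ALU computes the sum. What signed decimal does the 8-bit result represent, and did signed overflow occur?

0x39 = 00111001 = 57 (signed)
0xE2 = 11100010 = -30 (signed)
  00111001
+ 11100010
= 00011011  (discard carry-out 1)
Result 00011011: MSB = 0 → value 27.
Addends have opposite signs, so signed overflow cannot occur.

27; no overflow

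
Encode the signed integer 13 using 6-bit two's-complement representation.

13 is non-negative, so write it directly in 6 bits: 001101.

001101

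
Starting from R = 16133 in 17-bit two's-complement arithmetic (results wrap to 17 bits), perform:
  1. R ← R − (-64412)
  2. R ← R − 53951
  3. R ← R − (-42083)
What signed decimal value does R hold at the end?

-62395

Start: R = 16133 = 00011111100000101.
R = 16133 − (-64412) = 80545; wraps to -50527 = 10011101010100001
R = -50527 − 53951 = -104478; wraps to 26594 = 00110011111100010
R = 26594 − (-42083) = 68677; wraps to -62395 = 10000110001000101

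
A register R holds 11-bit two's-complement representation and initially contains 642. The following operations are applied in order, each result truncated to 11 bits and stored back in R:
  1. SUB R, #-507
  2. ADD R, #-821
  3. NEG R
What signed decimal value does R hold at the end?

-328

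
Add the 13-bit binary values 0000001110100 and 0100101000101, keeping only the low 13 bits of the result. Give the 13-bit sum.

0100110111001

  0000001110100
+ 0100101000101
= 0100110111001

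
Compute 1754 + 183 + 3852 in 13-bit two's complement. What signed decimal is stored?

1754 + 183 = 1937 (0011110010001)
1937 + 3852 = 5789 → wraps to -2403 (1011010011101)

-2403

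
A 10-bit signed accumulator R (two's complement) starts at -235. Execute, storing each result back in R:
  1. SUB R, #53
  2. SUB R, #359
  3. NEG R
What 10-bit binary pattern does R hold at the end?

1010000111

Start: R = -235 = 1100010101.
R = -235 − 53 = -288 = 1011100000
R = -288 − 359 = -647; wraps to 377 = 0101111001
R = −(377) = -377 = 1010000111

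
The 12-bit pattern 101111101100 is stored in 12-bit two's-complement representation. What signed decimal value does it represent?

MSB is 1, so the value is negative.
Invert: 010000010011. Add 1: 010000010100 = 1044. So the value is −1044.

-1044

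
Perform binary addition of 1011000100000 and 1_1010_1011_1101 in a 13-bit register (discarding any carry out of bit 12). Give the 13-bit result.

  1011000100000
+ 1101010111101
= 1000011011101  (discard carry-out 1)

1000011011101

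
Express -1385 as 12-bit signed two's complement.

|-1385| = 1385 = 010101101001 in 12 bits.
Invert the bits: 101010010110. Add 1: 101010010111.

101010010111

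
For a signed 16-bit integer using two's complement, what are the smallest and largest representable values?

min = -32768, max = 32767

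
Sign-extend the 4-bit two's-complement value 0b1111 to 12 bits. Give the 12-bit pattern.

111111111111

MSB of 1111 is 1; replicate it into the new high bits.
11111111|1111 → 111111111111 (still -1).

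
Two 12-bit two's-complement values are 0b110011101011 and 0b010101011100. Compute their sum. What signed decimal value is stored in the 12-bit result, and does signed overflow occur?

583; no overflow

0b110011101011 → 110011101011 = -789 (signed)
0b010101011100 → 010101011100 = 1372 (signed)
  110011101011
+ 010101011100
= 001001000111  (discard carry-out 1)
Result 001001000111: MSB = 0 → value 583.
Addends have opposite signs, so signed overflow cannot occur.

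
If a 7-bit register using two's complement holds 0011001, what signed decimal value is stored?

MSB is 0, so the value is non-negative: 0011001 = 25.

25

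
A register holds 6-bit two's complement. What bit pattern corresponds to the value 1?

000001

1 is non-negative, so write it directly in 6 bits: 000001.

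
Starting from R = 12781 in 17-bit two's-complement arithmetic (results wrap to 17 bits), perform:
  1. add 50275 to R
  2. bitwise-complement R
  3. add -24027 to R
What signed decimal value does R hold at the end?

43988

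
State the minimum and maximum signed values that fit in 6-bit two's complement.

min = -32, max = 31

Minimum: −2^5 = -32.
Maximum: 2^5 − 1 = 31.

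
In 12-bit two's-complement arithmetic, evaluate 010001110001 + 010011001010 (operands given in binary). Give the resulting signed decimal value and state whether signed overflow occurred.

010001110001 = 1137 (signed)
010011001010 = 1226 (signed)
  010001110001
+ 010011001010
= 100100111011
Result 100100111011: MSB = 1 → 2363 − 4096 = -1733.
Both addends are non-negative but the stored result is negative: signed overflow. The true value 1137 + 1226 = 2363 lies outside [-2048, 2047].

-1733; overflow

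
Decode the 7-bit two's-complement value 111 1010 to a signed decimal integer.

MSB is 1, so the value is negative.
Unsigned reading: 122. Subtract 2^7 = 128: 122 − 128 = -6.

-6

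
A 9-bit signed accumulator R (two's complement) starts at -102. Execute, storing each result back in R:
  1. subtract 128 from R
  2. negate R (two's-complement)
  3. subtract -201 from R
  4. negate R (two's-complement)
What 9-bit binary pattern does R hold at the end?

Start: R = -102 = 110011010.
R = -102 − 128 = -230 = 100011010
R = −(-230) = 230 = 011100110
R = 230 − (-201) = 431; wraps to -81 = 110101111
R = −(-81) = 81 = 001010001

001010001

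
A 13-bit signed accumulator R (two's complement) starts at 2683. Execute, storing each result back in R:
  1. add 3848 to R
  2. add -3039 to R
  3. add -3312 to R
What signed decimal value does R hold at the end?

Start: R = 2683 = 0101001111011.
R = 2683 + 3848 = 6531; wraps to -1661 = 1100110000011
R = -1661 + (-3039) = -4700; wraps to 3492 = 0110110100100
R = 3492 + (-3312) = 180 = 0000010110100

180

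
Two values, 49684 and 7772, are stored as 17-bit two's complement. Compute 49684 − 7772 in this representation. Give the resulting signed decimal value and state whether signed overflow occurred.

41912; no overflow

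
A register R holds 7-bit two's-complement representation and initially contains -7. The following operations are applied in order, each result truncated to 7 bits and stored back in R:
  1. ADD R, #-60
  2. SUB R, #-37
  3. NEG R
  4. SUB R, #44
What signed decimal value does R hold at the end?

-14

Start: R = -7 = 1111001.
R = -7 + (-60) = -67; wraps to 61 = 0111101
R = 61 − (-37) = 98; wraps to -30 = 1100010
R = −(-30) = 30 = 0011110
R = 30 − 44 = -14 = 1110010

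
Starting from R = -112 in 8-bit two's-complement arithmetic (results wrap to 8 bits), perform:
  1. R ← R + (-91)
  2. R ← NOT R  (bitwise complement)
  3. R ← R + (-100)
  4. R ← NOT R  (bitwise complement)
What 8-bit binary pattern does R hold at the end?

10011001

Start: R = -112 = 10010000.
R = -112 + (-91) = -203; wraps to 53 = 00110101
R = NOT 00110101 = 11001010 = -54
R = -54 + (-100) = -154; wraps to 102 = 01100110
R = NOT 01100110 = 10011001 = -103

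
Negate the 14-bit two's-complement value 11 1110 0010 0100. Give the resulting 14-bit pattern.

00000111011100

Invert: 00000111011011. Add 1: 00000111011100.
Check: 11111000100100 = -476, 00000111011100 = 476.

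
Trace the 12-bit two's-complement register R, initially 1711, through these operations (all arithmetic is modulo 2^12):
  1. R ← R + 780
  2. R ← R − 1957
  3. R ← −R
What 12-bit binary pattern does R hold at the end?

Start: R = 1711 = 011010101111.
R = 1711 + 780 = 2491; wraps to -1605 = 100110111011
R = -1605 − 1957 = -3562; wraps to 534 = 001000010110
R = −(534) = -534 = 110111101010

110111101010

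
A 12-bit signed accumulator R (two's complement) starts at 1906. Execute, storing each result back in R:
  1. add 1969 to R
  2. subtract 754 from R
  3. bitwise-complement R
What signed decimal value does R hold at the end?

Start: R = 1906 = 011101110010.
R = 1906 + 1969 = 3875; wraps to -221 = 111100100011
R = -221 − 754 = -975 = 110000110001
R = NOT 110000110001 = 001111001110 = 974

974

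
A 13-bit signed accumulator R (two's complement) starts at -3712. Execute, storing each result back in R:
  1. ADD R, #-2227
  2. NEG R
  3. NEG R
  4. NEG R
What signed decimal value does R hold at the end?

Start: R = -3712 = 1000110000000.
R = -3712 + (-2227) = -5939; wraps to 2253 = 0100011001101
R = −(2253) = -2253 = 1011100110011
R = −(-2253) = 2253 = 0100011001101
R = −(2253) = -2253 = 1011100110011

-2253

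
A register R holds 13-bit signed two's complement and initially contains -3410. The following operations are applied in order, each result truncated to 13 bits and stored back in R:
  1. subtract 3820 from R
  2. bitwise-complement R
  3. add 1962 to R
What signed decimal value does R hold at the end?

Start: R = -3410 = 1001010101110.
R = -3410 − 3820 = -7230; wraps to 962 = 0001111000010
R = NOT 0001111000010 = 1110000111101 = -963
R = -963 + 1962 = 999 = 0001111100111

999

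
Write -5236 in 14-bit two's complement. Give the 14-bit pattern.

|-5236| = 5236 = 01010001110100 in 14 bits.
Invert the bits: 10101110001011. Add 1: 10101110001100.
Check: 10101110001100 reads as 11148 − 16384 = -5236.

10101110001100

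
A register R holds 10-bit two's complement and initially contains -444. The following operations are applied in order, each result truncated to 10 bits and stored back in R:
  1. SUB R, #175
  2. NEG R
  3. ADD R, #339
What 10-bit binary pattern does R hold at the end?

1110111110

Start: R = -444 = 1001000100.
R = -444 − 175 = -619; wraps to 405 = 0110010101
R = −(405) = -405 = 1001101011
R = -405 + 339 = -66 = 1110111110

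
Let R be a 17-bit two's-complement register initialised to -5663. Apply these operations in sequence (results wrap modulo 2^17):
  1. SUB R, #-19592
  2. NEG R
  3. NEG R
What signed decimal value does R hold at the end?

13929

Start: R = -5663 = 11110100111100001.
R = -5663 − (-19592) = 13929 = 00011011001101001
R = −(13929) = -13929 = 11100100110010111
R = −(-13929) = 13929 = 00011011001101001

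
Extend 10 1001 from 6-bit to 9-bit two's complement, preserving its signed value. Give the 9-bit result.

111101001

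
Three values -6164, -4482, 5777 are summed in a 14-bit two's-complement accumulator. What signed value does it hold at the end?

-6164 + (-4482) = -10646 → wraps to 5738 (01011001101010)
5738 + 5777 = 11515 → wraps to -4869 (10110011111011)

-4869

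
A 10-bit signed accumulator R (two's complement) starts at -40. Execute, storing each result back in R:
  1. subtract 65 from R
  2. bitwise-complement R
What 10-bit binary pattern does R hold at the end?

Start: R = -40 = 1111011000.
R = -40 − 65 = -105 = 1110010111
R = NOT 1110010111 = 0001101000 = 104

0001101000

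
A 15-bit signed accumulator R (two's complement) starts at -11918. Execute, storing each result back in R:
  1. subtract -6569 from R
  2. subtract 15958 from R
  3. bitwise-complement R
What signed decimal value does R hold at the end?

Start: R = -11918 = 101000101110010.
R = -11918 − (-6569) = -5349 = 110101100011011
R = -5349 − 15958 = -21307; wraps to 11461 = 010110011000101
R = NOT 010110011000101 = 101001100111010 = -11462

-11462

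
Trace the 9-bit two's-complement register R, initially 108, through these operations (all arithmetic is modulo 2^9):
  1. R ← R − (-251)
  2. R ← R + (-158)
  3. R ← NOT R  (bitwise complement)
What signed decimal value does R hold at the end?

Start: R = 108 = 001101100.
R = 108 − (-251) = 359; wraps to -153 = 101100111
R = -153 + (-158) = -311; wraps to 201 = 011001001
R = NOT 011001001 = 100110110 = -202

-202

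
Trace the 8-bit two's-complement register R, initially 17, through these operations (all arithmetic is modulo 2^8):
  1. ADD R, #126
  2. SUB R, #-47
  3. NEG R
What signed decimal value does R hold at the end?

66

Start: R = 17 = 00010001.
R = 17 + 126 = 143; wraps to -113 = 10001111
R = -113 − (-47) = -66 = 10111110
R = −(-66) = 66 = 01000010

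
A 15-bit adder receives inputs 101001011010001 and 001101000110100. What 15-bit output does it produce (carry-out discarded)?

  101001011010001
+ 001101000110100
= 110110100000101

110110100000101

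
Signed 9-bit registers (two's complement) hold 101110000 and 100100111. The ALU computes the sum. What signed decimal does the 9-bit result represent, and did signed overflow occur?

101110000 = -144 (signed)
100100111 = -217 (signed)
  101110000
+ 100100111
= 010010111  (discard carry-out 1)
Result 010010111: MSB = 0 → value 151.
Both addends are negative but the stored result is non-negative: signed overflow. The true value -144 + (-217) = -361 lies outside [-256, 255].

151; overflow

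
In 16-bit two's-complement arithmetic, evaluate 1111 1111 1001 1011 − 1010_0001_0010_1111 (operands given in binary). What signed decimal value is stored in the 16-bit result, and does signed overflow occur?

1111 1111 1001 1011 → 1111111110011011 = -101 (signed)
1010_0001_0010_1111 → 1010000100101111 = -24273 (signed)
Subtract via negate-and-add: invert 1010000100101111 + 1 = 0101111011010001 (i.e. 24273).
  1111111110011011
+ 0101111011010001
= 0101111001101100  (discard carry-out 1)
Result 0101111001101100: MSB = 0 → value 24172.
Addends (after negating the subtrahend) have opposite signs, so signed overflow cannot occur.

24172; no overflow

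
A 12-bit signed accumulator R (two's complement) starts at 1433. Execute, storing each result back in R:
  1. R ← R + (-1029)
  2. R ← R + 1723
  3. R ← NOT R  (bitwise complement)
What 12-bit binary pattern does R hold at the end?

011110110000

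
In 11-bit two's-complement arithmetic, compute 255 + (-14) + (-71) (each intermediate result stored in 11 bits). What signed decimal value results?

170

255 + (-14) = 241 (00011110001)
241 + (-71) = 170 (00010101010)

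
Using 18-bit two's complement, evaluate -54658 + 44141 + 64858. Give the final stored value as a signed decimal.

54341

-54658 + 44141 = -10517 (111101011011101011)
-10517 + 64858 = 54341 (001101010001000101)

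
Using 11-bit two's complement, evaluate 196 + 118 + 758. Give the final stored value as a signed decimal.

-976

196 + 118 = 314 (00100111010)
314 + 758 = 1072 → wraps to -976 (10000110000)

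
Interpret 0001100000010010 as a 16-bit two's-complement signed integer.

6162

MSB is 0, so the value is non-negative: 0001100000010010 = 6162.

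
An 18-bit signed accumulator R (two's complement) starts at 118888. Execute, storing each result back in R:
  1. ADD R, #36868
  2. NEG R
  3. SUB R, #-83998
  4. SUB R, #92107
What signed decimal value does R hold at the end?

98279

Start: R = 118888 = 011101000001101000.
R = 118888 + 36868 = 155756; wraps to -106388 = 100110000001101100
R = −(-106388) = 106388 = 011001111110010100
R = 106388 − (-83998) = 190386; wraps to -71758 = 101110011110110010
R = -71758 − 92107 = -163865; wraps to 98279 = 010111111111100111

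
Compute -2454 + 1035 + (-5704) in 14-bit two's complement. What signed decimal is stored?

-2454 + 1035 = -1419 (11101001110101)
-1419 + (-5704) = -7123 (10010000101101)

-7123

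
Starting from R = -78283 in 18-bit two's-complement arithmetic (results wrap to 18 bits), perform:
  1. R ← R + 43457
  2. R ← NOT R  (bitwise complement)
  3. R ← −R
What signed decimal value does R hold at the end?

-34825

Start: R = -78283 = 101100111000110101.
R = -78283 + 43457 = -34826 = 110111011111110110
R = NOT 110111011111110110 = 001000100000001001 = 34825
R = −(34825) = -34825 = 110111011111110111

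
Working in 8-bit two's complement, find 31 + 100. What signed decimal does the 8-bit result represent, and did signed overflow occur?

-125; overflow

31 → 00011111
100 → 01100100
  00011111
+ 01100100
= 10000011
Result 10000011: MSB = 1 → 131 − 256 = -125.
Both addends are non-negative but the stored result is negative: signed overflow. The true value 31 + 100 = 131 lies outside [-128, 127].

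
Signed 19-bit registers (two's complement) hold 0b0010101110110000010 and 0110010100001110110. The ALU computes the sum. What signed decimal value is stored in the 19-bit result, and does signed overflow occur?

-227848; overflow

0b0010101110110000010 → 0010101110110000010 = 89474 (signed)
0110010100001110110 = 206966 (signed)
  0010101110110000010
+ 0110010100001110110
= 1001000010111111000
Result 1001000010111111000: MSB = 1 → 296440 − 524288 = -227848.
Both addends are non-negative but the stored result is negative: signed overflow. The true value 89474 + 206966 = 296440 lies outside [-262144, 262143].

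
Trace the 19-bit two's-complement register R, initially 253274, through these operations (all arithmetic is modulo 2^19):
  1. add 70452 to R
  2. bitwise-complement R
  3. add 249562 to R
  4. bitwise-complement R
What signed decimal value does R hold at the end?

74164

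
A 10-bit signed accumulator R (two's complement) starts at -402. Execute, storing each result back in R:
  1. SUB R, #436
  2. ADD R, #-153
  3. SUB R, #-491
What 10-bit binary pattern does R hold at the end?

1000001100

Start: R = -402 = 1001101110.
R = -402 − 436 = -838; wraps to 186 = 0010111010
R = 186 + (-153) = 33 = 0000100001
R = 33 − (-491) = 524; wraps to -500 = 1000001100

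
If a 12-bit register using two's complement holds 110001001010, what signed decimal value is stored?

-950

MSB is 1, so the value is negative.
Unsigned reading: 3146. Subtract 2^12 = 4096: 3146 − 4096 = -950.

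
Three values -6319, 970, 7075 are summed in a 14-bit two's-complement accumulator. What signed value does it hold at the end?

1726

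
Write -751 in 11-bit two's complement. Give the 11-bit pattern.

10100010001

|-751| = 751 = 01011101111 in 11 bits.
Invert the bits: 10100010000. Add 1: 10100010001.
Check: 10100010001 reads as 1297 − 2048 = -751.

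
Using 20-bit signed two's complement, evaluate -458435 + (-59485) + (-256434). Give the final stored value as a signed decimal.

-458435 + (-59485) = -517920 (10000001100011100000)
-517920 + (-256434) = -774354 → wraps to 274222 (01000010111100101110)

274222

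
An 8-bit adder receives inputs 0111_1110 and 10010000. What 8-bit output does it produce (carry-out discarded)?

00001110

  01111110
+ 10010000
= 00001110  (discard carry-out 1)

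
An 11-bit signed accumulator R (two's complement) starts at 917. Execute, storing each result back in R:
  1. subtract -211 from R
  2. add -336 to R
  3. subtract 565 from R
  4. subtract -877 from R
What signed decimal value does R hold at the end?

-944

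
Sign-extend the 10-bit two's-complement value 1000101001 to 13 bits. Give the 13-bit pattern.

1111000101001

MSB of 1000101001 is 1; replicate it into the new high bits.
111|1000101001 → 1111000101001 (still -471).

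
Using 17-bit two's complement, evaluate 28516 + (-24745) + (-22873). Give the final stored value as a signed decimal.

-19102

28516 + (-24745) = 3771 (00000111010111011)
3771 + (-22873) = -19102 (11011010101100010)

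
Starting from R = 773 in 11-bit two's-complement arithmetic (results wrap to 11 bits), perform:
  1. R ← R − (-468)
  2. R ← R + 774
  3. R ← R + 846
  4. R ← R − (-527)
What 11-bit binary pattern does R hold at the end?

10100111100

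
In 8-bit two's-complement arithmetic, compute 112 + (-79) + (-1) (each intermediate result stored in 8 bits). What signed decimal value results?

112 + (-79) = 33 (00100001)
33 + (-1) = 32 (00100000)

32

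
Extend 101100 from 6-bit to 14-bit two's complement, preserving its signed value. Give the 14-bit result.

11111111101100

MSB of 101100 is 1; replicate it into the new high bits.
11111111|101100 → 11111111101100 (still -20).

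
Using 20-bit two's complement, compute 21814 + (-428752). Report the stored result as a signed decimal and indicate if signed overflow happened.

21814 → 00000101010100110110
-428752 → 10010111010100110000
  00000101010100110110
+ 10010111010100110000
= 10011100101001100110
Result 10011100101001100110: MSB = 1 → 641638 − 1048576 = -406938.
Addends have opposite signs, so signed overflow cannot occur.

-406938; no overflow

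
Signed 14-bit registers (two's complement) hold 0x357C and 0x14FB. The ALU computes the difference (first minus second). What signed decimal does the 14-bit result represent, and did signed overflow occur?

0x357C = 11010101111100 = -2692 (signed)
0x14FB = 01010011111011 = 5371 (signed)
Subtract via negate-and-add: invert 01010011111011 + 1 = 10101100000101 (i.e. -5371).
  11010101111100
+ 10101100000101
= 10000010000001  (discard carry-out 1)
Result 10000010000001: MSB = 1 → 8321 − 16384 = -8063.
Both addends (after negating the subtrahend) are negative and so is the stored result: no signed overflow.

-8063; no overflow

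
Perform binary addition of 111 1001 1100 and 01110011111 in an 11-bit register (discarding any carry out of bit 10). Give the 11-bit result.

01100111011

  11110011100
+ 01110011111
= 01100111011  (discard carry-out 1)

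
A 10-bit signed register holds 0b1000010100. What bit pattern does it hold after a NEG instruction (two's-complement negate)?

Invert: 0111101011. Add 1: 0111101100.

0111101100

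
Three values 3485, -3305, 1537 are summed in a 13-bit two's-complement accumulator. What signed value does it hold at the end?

1717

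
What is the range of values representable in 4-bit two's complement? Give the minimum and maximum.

min = -8, max = 7

Minimum: −2^3 = -8.
Maximum: 2^3 − 1 = 7.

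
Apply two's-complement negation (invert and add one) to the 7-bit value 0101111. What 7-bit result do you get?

1010001

Invert: 1010000. Add 1: 1010001.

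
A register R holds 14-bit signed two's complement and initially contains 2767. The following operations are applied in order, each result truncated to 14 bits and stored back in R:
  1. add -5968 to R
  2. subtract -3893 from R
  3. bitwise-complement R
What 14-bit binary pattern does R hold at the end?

11110101001011

Start: R = 2767 = 00101011001111.
R = 2767 + (-5968) = -3201 = 11001101111111
R = -3201 − (-3893) = 692 = 00001010110100
R = NOT 00001010110100 = 11110101001011 = -693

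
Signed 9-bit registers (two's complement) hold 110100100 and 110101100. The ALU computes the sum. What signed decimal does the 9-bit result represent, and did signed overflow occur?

-176; no overflow

110100100 = -92 (signed)
110101100 = -84 (signed)
  110100100
+ 110101100
= 101010000  (discard carry-out 1)
Result 101010000: MSB = 1 → 336 − 512 = -176.
Both addends are negative and so is the stored result: no signed overflow.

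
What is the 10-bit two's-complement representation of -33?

1111011111

|-33| = 33 = 0000100001 in 10 bits.
Invert the bits: 1111011110. Add 1: 1111011111.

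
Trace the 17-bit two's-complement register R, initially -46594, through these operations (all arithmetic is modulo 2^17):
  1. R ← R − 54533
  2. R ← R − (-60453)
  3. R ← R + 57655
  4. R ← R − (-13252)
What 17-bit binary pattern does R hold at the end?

Start: R = -46594 = 10100100111111110.
R = -46594 − 54533 = -101127; wraps to 29945 = 00111010011111001
R = 29945 − (-60453) = 90398; wraps to -40674 = 10110000100011110
R = -40674 + 57655 = 16981 = 00100001001010101
R = 16981 − (-13252) = 30233 = 00111011000011001

00111011000011001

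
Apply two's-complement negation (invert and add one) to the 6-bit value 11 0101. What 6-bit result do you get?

Invert: 001010. Add 1: 001011.

001011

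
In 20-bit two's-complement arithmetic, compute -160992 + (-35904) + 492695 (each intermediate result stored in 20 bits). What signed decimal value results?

-160992 + (-35904) = -196896 (11001111111011100000)
-196896 + 492695 = 295799 (01001000001101110111)

295799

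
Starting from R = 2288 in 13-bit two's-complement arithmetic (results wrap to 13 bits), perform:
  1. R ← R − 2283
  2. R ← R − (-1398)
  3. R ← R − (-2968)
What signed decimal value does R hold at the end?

Start: R = 2288 = 0100011110000.
R = 2288 − 2283 = 5 = 0000000000101
R = 5 − (-1398) = 1403 = 0010101111011
R = 1403 − (-2968) = 4371; wraps to -3821 = 1000100010011

-3821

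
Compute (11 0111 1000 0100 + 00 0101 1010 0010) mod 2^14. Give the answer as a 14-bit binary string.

  11011110000100
+ 00010110100010
= 11110100100110

11110100100110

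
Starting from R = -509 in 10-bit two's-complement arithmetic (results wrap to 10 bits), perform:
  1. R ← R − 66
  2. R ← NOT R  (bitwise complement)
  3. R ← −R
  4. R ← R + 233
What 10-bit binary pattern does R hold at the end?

1010101011

Start: R = -509 = 1000000011.
R = -509 − 66 = -575; wraps to 449 = 0111000001
R = NOT 0111000001 = 1000111110 = -450
R = −(-450) = 450 = 0111000010
R = 450 + 233 = 683; wraps to -341 = 1010101011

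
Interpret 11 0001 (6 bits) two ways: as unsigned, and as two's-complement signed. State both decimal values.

unsigned = 49, signed = -15

Unsigned: 110001 = 49.
Signed: MSB=1 → 49 − 64 = -15.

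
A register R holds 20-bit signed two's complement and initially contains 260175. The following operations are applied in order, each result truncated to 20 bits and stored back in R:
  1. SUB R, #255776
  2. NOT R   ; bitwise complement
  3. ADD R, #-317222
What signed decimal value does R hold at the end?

Start: R = 260175 = 00111111100001001111.
R = 260175 − 255776 = 4399 = 00000001000100101111
R = NOT 00000001000100101111 = 11111110111011010000 = -4400
R = -4400 + (-317222) = -321622 = 10110001011110101010

-321622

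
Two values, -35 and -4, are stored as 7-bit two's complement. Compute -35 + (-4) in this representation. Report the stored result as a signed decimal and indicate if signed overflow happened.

-39; no overflow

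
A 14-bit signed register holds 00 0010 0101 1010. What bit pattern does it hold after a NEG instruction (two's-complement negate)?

11110110100110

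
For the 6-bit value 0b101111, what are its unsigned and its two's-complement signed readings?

Unsigned: 101111 = 47.
Signed: MSB=1 → 47 − 64 = -17.

unsigned = 47, signed = -17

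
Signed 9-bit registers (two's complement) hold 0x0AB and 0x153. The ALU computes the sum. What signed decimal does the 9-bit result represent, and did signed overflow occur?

-2; no overflow

0x0AB = 010101011 = 171 (signed)
0x153 = 101010011 = -173 (signed)
  010101011
+ 101010011
= 111111110
Result 111111110: MSB = 1 → 510 − 512 = -2.
Addends have opposite signs, so signed overflow cannot occur.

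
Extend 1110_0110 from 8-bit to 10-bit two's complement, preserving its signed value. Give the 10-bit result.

1111100110

MSB of 11100110 is 1; replicate it into the new high bits.
11|11100110 → 1111100110 (still -26).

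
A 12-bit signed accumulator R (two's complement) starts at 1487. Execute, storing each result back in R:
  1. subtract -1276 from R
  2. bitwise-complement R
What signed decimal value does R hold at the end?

Start: R = 1487 = 010111001111.
R = 1487 − (-1276) = 2763; wraps to -1333 = 101011001011
R = NOT 101011001011 = 010100110100 = 1332

1332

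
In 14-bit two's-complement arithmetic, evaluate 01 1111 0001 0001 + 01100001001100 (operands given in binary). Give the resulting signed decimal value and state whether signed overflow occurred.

01 1111 0001 0001 → 01111100010001 = 7953 (signed)
01100001001100 = 6220 (signed)
  01111100010001
+ 01100001001100
= 11011101011101
Result 11011101011101: MSB = 1 → 14173 − 16384 = -2211.
Both addends are non-negative but the stored result is negative: signed overflow. The true value 7953 + 6220 = 14173 lies outside [-8192, 8191].

-2211; overflow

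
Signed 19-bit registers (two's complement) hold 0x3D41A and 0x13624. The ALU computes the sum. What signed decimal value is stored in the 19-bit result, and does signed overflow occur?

-193986; overflow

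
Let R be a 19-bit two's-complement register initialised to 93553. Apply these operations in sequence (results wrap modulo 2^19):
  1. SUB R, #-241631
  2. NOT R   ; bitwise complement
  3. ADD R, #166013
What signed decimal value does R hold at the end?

-169172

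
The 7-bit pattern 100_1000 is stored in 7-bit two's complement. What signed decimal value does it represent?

-56

MSB is 1, so the value is negative.
Unsigned reading: 72. Subtract 2^7 = 128: 72 − 128 = -56.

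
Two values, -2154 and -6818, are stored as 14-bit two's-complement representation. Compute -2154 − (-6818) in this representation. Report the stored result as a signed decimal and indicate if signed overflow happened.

-2154 → 11011110010110
-6818 → 10010101011110
Subtract via negate-and-add: invert 10010101011110 + 1 = 01101010100010 (i.e. 6818).
  11011110010110
+ 01101010100010
= 01001000111000  (discard carry-out 1)
Result 01001000111000: MSB = 0 → value 4664.
Addends (after negating the subtrahend) have opposite signs, so signed overflow cannot occur.

4664; no overflow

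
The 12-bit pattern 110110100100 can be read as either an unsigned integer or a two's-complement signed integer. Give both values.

unsigned = 3492, signed = -604

Unsigned: 110110100100 = 3492.
Signed: MSB=1 → 3492 − 4096 = -604.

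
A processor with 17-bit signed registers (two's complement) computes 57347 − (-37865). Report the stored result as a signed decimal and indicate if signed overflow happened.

-35860; overflow

57347 → 01110000000000011
-37865 → 10110110000010111
Subtract via negate-and-add: invert 10110110000010111 + 1 = 01001001111101001 (i.e. 37865).
  01110000000000011
+ 01001001111101001
= 10111001111101100
Result 10111001111101100: MSB = 1 → 95212 − 131072 = -35860.
Both addends (after negating the subtrahend) are non-negative but the stored result is negative: signed overflow. The true value 57347 − (-37865) = 95212 lies outside [-65536, 65535].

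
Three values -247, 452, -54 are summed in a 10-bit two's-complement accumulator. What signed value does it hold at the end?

-247 + 452 = 205 (0011001101)
205 + (-54) = 151 (0010010111)

151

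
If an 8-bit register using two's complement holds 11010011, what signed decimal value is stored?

-45

MSB is 1, so the value is negative.
Invert: 00101100. Add 1: 00101101 = 45. So the value is −45.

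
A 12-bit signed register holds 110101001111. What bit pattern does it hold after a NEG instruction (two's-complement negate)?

Invert: 001010110000. Add 1: 001010110001.
Check: 110101001111 = -689, 001010110001 = 689.

001010110001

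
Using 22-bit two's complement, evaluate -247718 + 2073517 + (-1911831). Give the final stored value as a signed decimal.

-86032

-247718 + 2073517 = 1825799 (0110111101110000000111)
1825799 + (-1911831) = -86032 (1111101010111111110000)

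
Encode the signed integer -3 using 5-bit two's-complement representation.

|-3| = 3 = 00011 in 5 bits.
Invert the bits: 11100. Add 1: 11101.

11101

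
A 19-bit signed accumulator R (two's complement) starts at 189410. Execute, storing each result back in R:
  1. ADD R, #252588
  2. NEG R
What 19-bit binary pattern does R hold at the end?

0010100000101110010

Start: R = 189410 = 0101110001111100010.
R = 189410 + 252588 = 441998; wraps to -82290 = 1101011111010001110
R = −(-82290) = 82290 = 0010100000101110010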